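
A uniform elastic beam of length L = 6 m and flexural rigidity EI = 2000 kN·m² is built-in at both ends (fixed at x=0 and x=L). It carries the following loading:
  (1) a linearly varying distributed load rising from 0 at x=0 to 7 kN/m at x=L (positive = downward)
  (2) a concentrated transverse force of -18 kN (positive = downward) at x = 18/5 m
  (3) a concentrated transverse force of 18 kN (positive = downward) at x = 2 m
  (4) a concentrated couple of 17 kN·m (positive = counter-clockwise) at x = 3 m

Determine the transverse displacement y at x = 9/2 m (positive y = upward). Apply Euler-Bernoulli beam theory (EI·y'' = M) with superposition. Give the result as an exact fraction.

y(9/2) = -4587/25600000 m

Load 1 — triangular load w₀=7 kN/m (0→w₀ over full span):
  y_1 = -w₀x²(L-x)²(x+2L)/(120LEI) = -7·(9/2)²·(6-(9/2))²·((9/2)+2·6)/(120·6·2000) = -18711/5120000 m
Load 2 — point force P=-18 kN at a=18/5 m (b=L-a=12/5):
  y_2 = -Pa²(L-x)²(3bL-(3b+a)(L-x))/(6L³EI)  [x>a] = -(-18)·(18/5)²·(6-(9/2))²·(3·(12/5)·6-(3·(12/5)+(18/5))·(6-(9/2)))/(6·6³·2000) = 2187/400000 m
Load 3 — point force P=18 kN at a=2 m (b=L-a=4):
  y_3 = -Pa²(L-x)²(3bL-(3b+a)(L-x))/(6L³EI)  [x>a] = -18·2²·(6-(9/2))²·(3·4·6-(3·4+2)·(6-(9/2)))/(6·6³·2000) = -51/16000 m
Load 4 — applied couple M₀=17 kN·m at a=3 m (b=L-a=3):
  y_4 = (R_Ax³/6 - M_Ax²/2 - M₀(x-a)²/2)/EI  [x>a] with R_A=17/4, M_A=17/4 = ((17/4)·(9/2)³/6 - (17/4)·(9/2)²/2 - 17·((9/2)-3)²/2)/2000 = 153/128000 m
Superposition: y = Σ y_i = -4587/25600000 m ≈ -0.000179 m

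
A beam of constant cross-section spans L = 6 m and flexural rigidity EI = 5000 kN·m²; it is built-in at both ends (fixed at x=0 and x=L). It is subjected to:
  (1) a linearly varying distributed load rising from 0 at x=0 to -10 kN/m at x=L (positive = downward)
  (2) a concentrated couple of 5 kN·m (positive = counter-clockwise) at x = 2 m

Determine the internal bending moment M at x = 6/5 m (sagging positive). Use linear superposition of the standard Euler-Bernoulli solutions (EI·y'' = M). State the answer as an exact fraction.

M(6/5) = 226/75 kN·m

Load 1 — triangular load w₀=-10 kN/m (0→w₀ over full span):
  M_1 = 3w₀Lx/20 - w₀L²/30 - w₀x³/(6L) = 3·(-10)·6·(6/5)/20 - (-10)·6²/30 - (-10)·(6/5)³/(6·6) = 42/25 kN·m
Load 2 — applied couple M₀=5 kN·m at a=2 m (b=L-a=4):
  M_2 = R_Ax - M_A  [x≤a] with R_A=10/9, M_A=0 = (10/9)·(6/5) - 0 = 4/3 kN·m
Superposition: M = Σ M_i = 226/75 kN·m ≈ 3.013333 kN·m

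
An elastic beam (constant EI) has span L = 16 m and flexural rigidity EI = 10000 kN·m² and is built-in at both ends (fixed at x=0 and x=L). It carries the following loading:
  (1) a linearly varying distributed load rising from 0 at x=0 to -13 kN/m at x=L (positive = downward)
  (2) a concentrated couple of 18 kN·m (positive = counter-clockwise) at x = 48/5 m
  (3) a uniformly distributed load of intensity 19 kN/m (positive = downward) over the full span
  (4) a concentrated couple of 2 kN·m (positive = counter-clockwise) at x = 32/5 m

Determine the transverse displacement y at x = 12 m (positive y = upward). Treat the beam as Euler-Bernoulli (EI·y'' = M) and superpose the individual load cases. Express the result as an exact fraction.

y(12) = -709/6250 m

Load 1 — triangular load w₀=-13 kN/m (0→w₀ over full span):
  y_1 = -w₀x²(L-x)²(x+2L)/(120LEI) = -(-13)·12²·(16-12)²·(12+2·16)/(120·16·10000) = 429/6250 m
Load 2 — applied couple M₀=18 kN·m at a=48/5 m (b=L-a=32/5):
  y_2 = (R_Ax³/6 - M_Ax²/2 - M₀(x-a)²/2)/EI  [x>a] with R_A=81/50, M_A=144/25 = ((81/50)·12³/6 - (144/25)·12²/2 - 18·(12-(48/5))²/2)/10000 = 0 m
Load 3 — uniform load w=19 kN/m over full span:
  y_3 = -wx²(L-x)²/(24EI) = -19·12²·(16-12)²/(24·10000) = -114/625 m
Load 4 — applied couple M₀=2 kN·m at a=32/5 m (b=L-a=48/5):
  y_4 = (R_Ax³/6 - M_Ax²/2 - M₀(x-a)²/2)/EI  [x>a] with R_A=9/50, M_A=6/25 = ((9/50)·12³/6 - (6/25)·12²/2 - 2·(12-(32/5))²/2)/10000 = 1/3125 m
Superposition: y = Σ y_i = -709/6250 m ≈ -0.113440 m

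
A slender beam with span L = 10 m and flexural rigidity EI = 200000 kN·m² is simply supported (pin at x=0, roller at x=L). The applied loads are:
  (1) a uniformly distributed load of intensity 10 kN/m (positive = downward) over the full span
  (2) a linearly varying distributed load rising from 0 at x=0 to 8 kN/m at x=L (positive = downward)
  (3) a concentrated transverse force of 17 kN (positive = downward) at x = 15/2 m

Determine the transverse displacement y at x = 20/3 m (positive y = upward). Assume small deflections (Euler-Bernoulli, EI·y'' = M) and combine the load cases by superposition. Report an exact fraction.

Load 1 — uniform load w=10 kN/m over full span:
  y_1 = -wx(L³-2Lx²+x³)/(24EI) = -10·(20/3)·(10³-2·10·(20/3)²+(20/3)³)/(24·200000) = -11/1944 m
Load 2 — triangular load w₀=8 kN/m (0→w₀ over full span):
  y_2 = -w₀x(7L⁴-10L²x²+3x⁴)/(360LEI) = -8·(20/3)·(7·10⁴-10·10²·(20/3)²+3·(20/3)⁴)/(360·10·200000) = -17/7290 m
Load 3 — point force P=17 kN at a=15/2 m (b=L-a=5/2):
  y_3 = -Pbx(L²-b²-x²)/(6LEI)  [x≤a] = -17·(5/2)·(20/3)·(10²-(5/2)²-(20/3)²)/(6·10·200000) = -1207/1036800 m
Superposition: y = Σ y_i = -85423/9331200 m ≈ -0.009155 m

y(20/3) = -85423/9331200 m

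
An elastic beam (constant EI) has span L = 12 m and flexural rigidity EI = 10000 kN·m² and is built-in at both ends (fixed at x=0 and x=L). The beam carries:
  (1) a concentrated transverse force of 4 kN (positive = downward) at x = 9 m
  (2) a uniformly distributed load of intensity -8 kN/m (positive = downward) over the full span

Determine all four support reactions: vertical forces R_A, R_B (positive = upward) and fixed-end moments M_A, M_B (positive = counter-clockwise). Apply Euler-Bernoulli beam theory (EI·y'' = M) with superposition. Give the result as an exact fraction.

R_A = -379/8 kN, M_A = -375/4 kN·m, R_B = -357/8 kN, M_B = 357/4 kN·m

Load 1 — point force P=4 kN at a=9 m (b=L-a=3):
  R_A = Pb²(3a+b)/L³ = 4·3²·(3·9+3)/12³ = 5/8 kN
  M_A = Pab²/L² = 4·9·3²/12² = 9/4 kN·m
  R_B = Pa²(a+3b)/L³ = 4·9²·(9+3·3)/12³ = 27/8 kN
  M_B = -Pa²b/L² = -4·9²·3/12² = -27/4 kN·m
Load 2 — uniform load w=-8 kN/m over full span:
  R_A = wL/2 = (-8)·12/2 = -48 kN
  M_A = wL²/12 = (-8)·12²/12 = -96 kN·m
  R_B = wL/2 = (-8)·12/2 = -48 kN
  M_B = -wL²/12 = -(-8)·12²/12 = 96 kN·m
Superposition: R_A = -379/8 kN, M_A = -375/4 kN·m, R_B = -357/8 kN, M_B = 357/4 kN·m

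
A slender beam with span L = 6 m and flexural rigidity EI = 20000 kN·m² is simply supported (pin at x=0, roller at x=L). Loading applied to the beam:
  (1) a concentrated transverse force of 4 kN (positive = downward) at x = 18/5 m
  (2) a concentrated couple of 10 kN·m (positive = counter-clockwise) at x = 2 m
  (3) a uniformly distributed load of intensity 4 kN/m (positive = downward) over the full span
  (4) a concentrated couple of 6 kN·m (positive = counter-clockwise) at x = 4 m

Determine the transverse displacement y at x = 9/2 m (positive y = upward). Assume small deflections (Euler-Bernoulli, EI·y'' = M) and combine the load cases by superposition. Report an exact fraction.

y(9/2) = -220271/80000000 m

Load 1 — point force P=4 kN at a=18/5 m (b=L-a=12/5):
  y_1 = -Pa(L-x)(2Lx-a²-x²)/(6LEI)  [x>a] = -4·(18/5)·(6-(9/2))·(2·6·(9/2)-(18/5)²-(9/2)²)/(6·6·20000) = -6237/10000000 m
Load 2 — applied couple M₀=10 kN·m at a=2 m (b=L-a=4):
  y_2 = (M₀x³/(6L)-M₀(x-a)²/2+C₁x)/EI  [x>a] with C₁=M₀(3b²-L²)/(6L)=10/3 = (10·(9/2)³/(6·6)-10·((9/2)-2)²/2+(10/3)·(9/2))/20000 = 29/64000 m
Load 3 — uniform load w=4 kN/m over full span:
  y_3 = -wx(L³-2Lx²+x³)/(24EI) = -4·(9/2)·(6³-2·6·(9/2)²+(9/2)³)/(24·20000) = -1539/640000 m
Load 4 — applied couple M₀=6 kN·m at a=4 m (b=L-a=2):
  y_4 = (M₀x³/(6L)-M₀(x-a)²/2+C₁x)/EI  [x>a] with C₁=M₀(3b²-L²)/(6L)=-4 = (6·(9/2)³/(6·6)-6·((9/2)-4)²/2+(-4)·(9/2))/20000 = -57/320000 m
Superposition: y = Σ y_i = -220271/80000000 m ≈ -0.002753 m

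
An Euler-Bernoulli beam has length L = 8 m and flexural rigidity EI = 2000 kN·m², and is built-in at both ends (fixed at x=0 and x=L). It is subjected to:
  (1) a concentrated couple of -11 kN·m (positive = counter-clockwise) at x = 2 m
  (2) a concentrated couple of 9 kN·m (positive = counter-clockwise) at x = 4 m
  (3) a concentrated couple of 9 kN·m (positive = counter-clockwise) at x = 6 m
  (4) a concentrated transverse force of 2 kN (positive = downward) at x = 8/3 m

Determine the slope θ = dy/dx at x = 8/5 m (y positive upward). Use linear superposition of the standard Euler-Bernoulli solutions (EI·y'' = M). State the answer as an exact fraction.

θ(8/5) = -97/16875 rad

Load 1 — applied couple M₀=-11 kN·m at a=2 m (b=L-a=6):
  θ_1 = (R_Ax²/2 - M_Ax)/EI  [x≤a] with R_A=-99/64, M_A=33/16 = ((-99/64)·(8/5)²/2 - (33/16)·(8/5))/2000 = -33/12500 rad
Load 2 — applied couple M₀=9 kN·m at a=4 m (b=L-a=4):
  θ_2 = (R_Ax²/2 - M_Ax)/EI  [x≤a] with R_A=27/16, M_A=9/4 = ((27/16)·(8/5)²/2 - (9/4)·(8/5))/2000 = -9/12500 rad
Load 3 — applied couple M₀=9 kN·m at a=6 m (b=L-a=2):
  θ_3 = (R_Ax²/2 - M_Ax)/EI  [x≤a] with R_A=81/64, M_A=45/16 = ((81/64)·(8/5)²/2 - (45/16)·(8/5))/2000 = -9/6250 rad
Load 4 — point force P=2 kN at a=8/3 m (b=L-a=16/3):
  θ_4 = -Pb²x(2aL-(3a+b)x)/(2L³EI)  [x≤a] = -2·(16/3)²·(8/5)·(2·(8/3)·8-(3·(8/3)+(16/3))·(8/5))/(2·8³·2000) = -16/16875 rad
Superposition: θ = Σ θ_i = -97/16875 rad ≈ -0.005748 rad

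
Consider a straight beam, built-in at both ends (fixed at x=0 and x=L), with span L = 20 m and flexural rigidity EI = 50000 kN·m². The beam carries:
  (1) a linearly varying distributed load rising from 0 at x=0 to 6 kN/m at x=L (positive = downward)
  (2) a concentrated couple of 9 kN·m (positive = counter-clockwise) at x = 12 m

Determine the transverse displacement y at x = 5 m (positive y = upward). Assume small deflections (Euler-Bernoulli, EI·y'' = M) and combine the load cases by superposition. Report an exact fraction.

y(5) = -2097/160000 m

Load 1 — triangular load w₀=6 kN/m (0→w₀ over full span):
  y_1 = -w₀x²(L-x)²(x+2L)/(120LEI) = -6·5²·(20-5)²·(5+2·20)/(120·20·50000) = -81/6400 m
Load 2 — applied couple M₀=9 kN·m at a=12 m (b=L-a=8):
  y_2 = (R_Ax³/6 - M_Ax²/2)/EI  [x≤a] with R_A=81/125, M_A=72/25 = ((81/125)·5³/6 - (72/25)·5²/2)/50000 = -9/20000 m
Superposition: y = Σ y_i = -2097/160000 m ≈ -0.013106 m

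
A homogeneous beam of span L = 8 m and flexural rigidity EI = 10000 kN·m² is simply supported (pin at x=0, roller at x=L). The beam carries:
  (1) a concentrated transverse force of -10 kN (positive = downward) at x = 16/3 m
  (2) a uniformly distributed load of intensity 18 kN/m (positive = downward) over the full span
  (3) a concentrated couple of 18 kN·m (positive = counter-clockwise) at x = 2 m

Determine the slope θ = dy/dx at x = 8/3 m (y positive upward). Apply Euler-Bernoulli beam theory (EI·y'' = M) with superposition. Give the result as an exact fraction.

θ(8/3) = -24727/1620000 rad

Load 1 — point force P=-10 kN at a=16/3 m (b=L-a=8/3):
  θ_1 = -Pb(L²-b²-3x²)/(6LEI)  [x≤a] = -(-10)·(8/3)·(8²-(8/3)²-3·(8/3)²)/(6·8·10000) = 4/2025 rad
Load 2 — uniform load w=18 kN/m over full span:
  θ_2 = -w(L³-6Lx²+4x³)/(24EI) = -18·(8³-6·8·(8/3)²+4·(8/3)³)/(24·10000) = -104/5625 rad
Load 3 — applied couple M₀=18 kN·m at a=2 m (b=L-a=6):
  θ_3 = (M₀x²/(2L)-M₀(x-a)+C₁)/EI  [x>a] with C₁=M₀(3b²-L²)/(6L)=33/2 = (18·(8/3)²/(2·8)-18·((8/3)-2)+(33/2))/10000 = 1/800 rad
Superposition: θ = Σ θ_i = -24727/1620000 rad ≈ -0.015264 rad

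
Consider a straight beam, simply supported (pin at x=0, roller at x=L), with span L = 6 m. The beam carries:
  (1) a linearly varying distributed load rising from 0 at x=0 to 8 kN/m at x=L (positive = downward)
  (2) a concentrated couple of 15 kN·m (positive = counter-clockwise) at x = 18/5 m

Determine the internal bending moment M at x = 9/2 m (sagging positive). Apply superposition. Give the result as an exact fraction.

M(9/2) = 12 kN·m

Load 1 — triangular load w₀=8 kN/m (0→w₀ over full span):
  M_1 = w₀Lx/6 - w₀x³/(6L) = 8·6·(9/2)/6 - 8·(9/2)³/(6·6) = 63/4 kN·m
Load 2 — applied couple M₀=15 kN·m at a=18/5 m (b=L-a=12/5):
  M_2 = M₀x/L - M₀  [x>a] = 15·(9/2)/6 - 15 = -15/4 kN·m
Superposition: M = Σ M_i = 12 kN·m ≈ 12.000000 kN·m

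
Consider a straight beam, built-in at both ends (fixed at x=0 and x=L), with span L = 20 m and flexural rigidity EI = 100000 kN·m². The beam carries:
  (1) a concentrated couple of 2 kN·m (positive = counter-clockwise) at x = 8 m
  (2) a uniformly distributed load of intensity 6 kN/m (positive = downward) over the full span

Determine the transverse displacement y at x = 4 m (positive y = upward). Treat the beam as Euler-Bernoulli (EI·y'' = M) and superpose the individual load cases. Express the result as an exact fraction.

Load 1 — applied couple M₀=2 kN·m at a=8 m (b=L-a=12):
  y_1 = (R_Ax³/6 - M_Ax²/2)/EI  [x≤a] with R_A=18/125, M_A=6/25 = ((18/125)·4³/6 - (6/25)·4²/2)/100000 = -3/781250 m
Load 2 — uniform load w=6 kN/m over full span:
  y_2 = -wx²(L-x)²/(24EI) = -6·4²·(20-4)²/(24·100000) = -32/3125 m
Superposition: y = Σ y_i = -8003/781250 m ≈ -0.010244 m

y(4) = -8003/781250 m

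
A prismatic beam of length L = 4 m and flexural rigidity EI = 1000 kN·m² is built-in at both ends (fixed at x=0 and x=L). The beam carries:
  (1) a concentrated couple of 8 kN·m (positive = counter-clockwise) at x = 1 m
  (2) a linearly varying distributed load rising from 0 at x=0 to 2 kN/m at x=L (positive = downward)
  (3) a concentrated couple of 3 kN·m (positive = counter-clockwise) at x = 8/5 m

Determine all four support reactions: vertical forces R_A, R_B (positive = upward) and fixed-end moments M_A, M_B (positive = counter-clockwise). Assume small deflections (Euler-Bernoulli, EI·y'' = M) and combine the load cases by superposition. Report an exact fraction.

R_A = 453/100 kN, M_A = -11/150 kN·m, R_B = -53/100 kN, M_B = 93/50 kN·m

Load 1 — applied couple M₀=8 kN·m at a=1 m (b=L-a=3):
  R_A = 6M₀ab/L³ = 6·8·1·3/4³ = 9/4 kN
  M_A = M₀b(2a-b)/L² = 8·3·(2·1-3)/4² = -3/2 kN·m
  R_B = -6M₀ab/L³ = -6·8·1·3/4³ = -9/4 kN
  M_B = M₀a(2b-a)/L² = 8·1·(2·3-1)/4² = 5/2 kN·m
Load 2 — triangular load w₀=2 kN/m (0→w₀ over full span):
  R_A = 3w₀L/20 = 3·2·4/20 = 6/5 kN
  M_A = w₀L²/30 = 2·4²/30 = 16/15 kN·m
  R_B = 7w₀L/20 = 7·2·4/20 = 14/5 kN
  M_B = -w₀L²/20 = -2·4²/20 = -8/5 kN·m
Load 3 — applied couple M₀=3 kN·m at a=8/5 m (b=L-a=12/5):
  R_A = 6M₀ab/L³ = 6·3·(8/5)·(12/5)/4³ = 27/25 kN
  M_A = M₀b(2a-b)/L² = 3·(12/5)·(2·(8/5)-(12/5))/4² = 9/25 kN·m
  R_B = -6M₀ab/L³ = -6·3·(8/5)·(12/5)/4³ = -27/25 kN
  M_B = M₀a(2b-a)/L² = 3·(8/5)·(2·(12/5)-(8/5))/4² = 24/25 kN·m
Superposition: R_A = 453/100 kN, M_A = -11/150 kN·m, R_B = -53/100 kN, M_B = 93/50 kN·m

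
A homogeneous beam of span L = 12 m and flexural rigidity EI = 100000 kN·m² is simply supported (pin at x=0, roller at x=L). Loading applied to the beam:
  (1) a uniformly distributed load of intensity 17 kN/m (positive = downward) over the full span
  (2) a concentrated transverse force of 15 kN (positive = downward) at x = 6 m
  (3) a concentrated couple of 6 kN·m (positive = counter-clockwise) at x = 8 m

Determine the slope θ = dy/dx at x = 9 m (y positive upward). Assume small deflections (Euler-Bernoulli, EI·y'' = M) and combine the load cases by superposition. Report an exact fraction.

θ(9) = 949/100000 rad

Load 1 — uniform load w=17 kN/m over full span:
  θ_1 = -w(L³-6Lx²+4x³)/(24EI) = -17·(12³-6·12·9²+4·9³)/(24·100000) = 1683/200000 rad
Load 2 — point force P=15 kN at a=6 m (b=L-a=6):
  θ_2 = -Pa(2L²-6Lx+3x²+a²)/(6LEI)  [x>a] = -15·6·(2·12²-6·12·9+3·9²+6²)/(6·12·100000) = 81/80000 rad
Load 3 — applied couple M₀=6 kN·m at a=8 m (b=L-a=4):
  θ_3 = (M₀x²/(2L)-M₀(x-a)+C₁)/EI  [x>a] with C₁=M₀(3b²-L²)/(6L)=-8 = (6·9²/(2·12)-6·(9-8)+(-8))/100000 = 1/16000 rad
Superposition: θ = Σ θ_i = 949/100000 rad ≈ 0.009490 rad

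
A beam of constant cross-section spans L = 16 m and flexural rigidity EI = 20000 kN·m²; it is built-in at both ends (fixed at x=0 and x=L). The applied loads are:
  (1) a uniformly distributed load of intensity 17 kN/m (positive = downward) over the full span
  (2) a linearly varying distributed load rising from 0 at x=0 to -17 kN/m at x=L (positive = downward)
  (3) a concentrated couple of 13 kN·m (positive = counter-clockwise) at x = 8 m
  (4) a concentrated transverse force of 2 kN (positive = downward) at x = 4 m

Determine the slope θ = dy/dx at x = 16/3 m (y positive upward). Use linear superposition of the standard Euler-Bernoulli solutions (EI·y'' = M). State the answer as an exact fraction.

θ(16/3) = -15367/1518750 rad

Load 1 — uniform load w=17 kN/m over full span:
  θ_1 = -wx(L-x)(L-2x)/(12EI) = -17·(16/3)·(16-(16/3))·(16-2·(16/3))/(12·20000) = -1088/50625 rad
Load 2 — triangular load w₀=-17 kN/m (0→w₀ over full span):
  θ_2 = -w₀(2x(L-x)(L-2x)(x+2L)+x²(L-x)²)/(120LEI) = -(-17)·(2·(16/3)·(16-(16/3))·(16-2·(16/3))·((16/3)+2·16)+(16/3)²·(16-(16/3))²)/(120·16·20000) = 8704/759375 rad
Load 3 — applied couple M₀=13 kN·m at a=8 m (b=L-a=8):
  θ_3 = (R_Ax²/2 - M_Ax)/EI  [x≤a] with R_A=39/32, M_A=13/4 = ((39/32)·(16/3)²/2 - (13/4)·(16/3))/20000 = 0 rad
Load 4 — point force P=2 kN at a=4 m (b=L-a=12):
  θ_4 = Pa²(L-x)(2bL-(3b+a)(L-x))/(2L³EI)  [x>a] = 2·4²·(16-(16/3))·(2·12·16-(3·12+4)·(16-(16/3)))/(2·16³·20000) = -1/11250 rad
Superposition: θ = Σ θ_i = -15367/1518750 rad ≈ -0.010118 rad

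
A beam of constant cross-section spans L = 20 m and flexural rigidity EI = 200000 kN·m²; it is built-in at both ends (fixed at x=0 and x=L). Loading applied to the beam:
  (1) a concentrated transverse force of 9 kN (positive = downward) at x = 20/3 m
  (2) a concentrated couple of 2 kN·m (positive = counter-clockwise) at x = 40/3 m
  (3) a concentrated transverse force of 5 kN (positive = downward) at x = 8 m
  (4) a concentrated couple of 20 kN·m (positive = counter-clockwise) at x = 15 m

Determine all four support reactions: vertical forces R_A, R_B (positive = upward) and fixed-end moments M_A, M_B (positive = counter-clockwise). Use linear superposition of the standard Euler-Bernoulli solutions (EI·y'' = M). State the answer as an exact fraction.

Load 1 — point force P=9 kN at a=20/3 m (b=L-a=40/3):
  R_A = Pb²(3a+b)/L³ = 9·(40/3)²·(3·(20/3)+(40/3))/20³ = 20/3 kN
  M_A = Pab²/L² = 9·(20/3)·(40/3)²/20² = 80/3 kN·m
  R_B = Pa²(a+3b)/L³ = 9·(20/3)²·((20/3)+3·(40/3))/20³ = 7/3 kN
  M_B = -Pa²b/L² = -9·(20/3)²·(40/3)/20² = -40/3 kN·m
Load 2 — applied couple M₀=2 kN·m at a=40/3 m (b=L-a=20/3):
  R_A = 6M₀ab/L³ = 6·2·(40/3)·(20/3)/20³ = 2/15 kN
  M_A = M₀b(2a-b)/L² = 2·(20/3)·(2·(40/3)-(20/3))/20² = 2/3 kN·m
  R_B = -6M₀ab/L³ = -6·2·(40/3)·(20/3)/20³ = -2/15 kN
  M_B = M₀a(2b-a)/L² = 2·(40/3)·(2·(20/3)-(40/3))/20² = 0 kN·m
Load 3 — point force P=5 kN at a=8 m (b=L-a=12):
  R_A = Pb²(3a+b)/L³ = 5·12²·(3·8+12)/20³ = 81/25 kN
  M_A = Pab²/L² = 5·8·12²/20² = 72/5 kN·m
  R_B = Pa²(a+3b)/L³ = 5·8²·(8+3·12)/20³ = 44/25 kN
  M_B = -Pa²b/L² = -5·8²·12/20² = -48/5 kN·m
Load 4 — applied couple M₀=20 kN·m at a=15 m (b=L-a=5):
  R_A = 6M₀ab/L³ = 6·20·15·5/20³ = 9/8 kN
  M_A = M₀b(2a-b)/L² = 20·5·(2·15-5)/20² = 25/4 kN·m
  R_B = -6M₀ab/L³ = -6·20·15·5/20³ = -9/8 kN
  M_B = M₀a(2b-a)/L² = 20·15·(2·5-15)/20² = -15/4 kN·m
Superposition: R_A = 2233/200 kN, M_A = 2879/60 kN·m, R_B = 567/200 kN, M_B = -1601/60 kN·m

R_A = 2233/200 kN, M_A = 2879/60 kN·m, R_B = 567/200 kN, M_B = -1601/60 kN·m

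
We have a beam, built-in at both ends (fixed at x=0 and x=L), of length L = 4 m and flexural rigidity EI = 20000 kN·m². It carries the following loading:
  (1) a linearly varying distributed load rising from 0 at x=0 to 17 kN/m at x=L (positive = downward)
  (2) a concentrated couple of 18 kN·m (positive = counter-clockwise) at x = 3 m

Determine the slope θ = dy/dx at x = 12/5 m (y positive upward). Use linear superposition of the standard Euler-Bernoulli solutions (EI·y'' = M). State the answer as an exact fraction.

θ(12/5) = 1763/12500000 rad

Load 1 — triangular load w₀=17 kN/m (0→w₀ over full span):
  θ_1 = -w₀(2x(L-x)(L-2x)(x+2L)+x²(L-x)²)/(120LEI) = -17·(2·(12/5)·(4-(12/5))·(4-2·(12/5))·((12/5)+2·4)+(12/5)²·(4-(12/5))²)/(120·4·20000) = 34/390625 rad
Load 2 — applied couple M₀=18 kN·m at a=3 m (b=L-a=1):
  θ_2 = (R_Ax²/2 - M_Ax)/EI  [x≤a] with R_A=81/16, M_A=45/8 = ((81/16)·(12/5)²/2 - (45/8)·(12/5))/20000 = 27/500000 rad
Superposition: θ = Σ θ_i = 1763/12500000 rad ≈ 0.000141 rad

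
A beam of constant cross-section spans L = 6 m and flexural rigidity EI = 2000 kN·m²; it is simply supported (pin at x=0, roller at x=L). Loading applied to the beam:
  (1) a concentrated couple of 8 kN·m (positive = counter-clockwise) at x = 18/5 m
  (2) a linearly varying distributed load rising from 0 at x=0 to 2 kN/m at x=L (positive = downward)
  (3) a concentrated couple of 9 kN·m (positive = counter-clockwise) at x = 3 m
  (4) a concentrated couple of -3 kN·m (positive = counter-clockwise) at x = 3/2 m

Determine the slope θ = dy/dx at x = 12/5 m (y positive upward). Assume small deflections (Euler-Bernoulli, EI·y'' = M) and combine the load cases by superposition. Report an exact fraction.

θ(12/5) = -21533/20000000 rad

Load 1 — applied couple M₀=8 kN·m at a=18/5 m (b=L-a=12/5):
  θ_1 = (M₀x²/(2L)+C₁)/EI  [x≤a] with C₁=M₀(3b²-L²)/(6L)=-104/25 = (8·(12/5)²/(2·6)+(-104/25))/2000 = -1/6250 rad
Load 2 — triangular load w₀=2 kN/m (0→w₀ over full span):
  θ_2 = -w₀(7L⁴-30L²x²+15x⁴)/(360LEI) = -2·(7·6⁴-30·6²·(12/5)²+15·(12/5)⁴)/(360·6·2000) = -969/625000 rad
Load 3 — applied couple M₀=9 kN·m at a=3 m (b=L-a=3):
  θ_3 = (M₀x²/(2L)+C₁)/EI  [x≤a] with C₁=M₀(3b²-L²)/(6L)=-9/4 = (9·(12/5)²/(2·6)+(-9/4))/2000 = 207/200000 rad
Load 4 — applied couple M₀=-3 kN·m at a=3/2 m (b=L-a=9/2):
  θ_4 = (M₀x²/(2L)-M₀(x-a)+C₁)/EI  [x>a] with C₁=M₀(3b²-L²)/(6L)=-33/16 = ((-3)·(12/5)²/(2·6)-(-3)·((12/5)-(3/2))+(-33/16))/2000 = -321/800000 rad
Superposition: θ = Σ θ_i = -21533/20000000 rad ≈ -0.001077 rad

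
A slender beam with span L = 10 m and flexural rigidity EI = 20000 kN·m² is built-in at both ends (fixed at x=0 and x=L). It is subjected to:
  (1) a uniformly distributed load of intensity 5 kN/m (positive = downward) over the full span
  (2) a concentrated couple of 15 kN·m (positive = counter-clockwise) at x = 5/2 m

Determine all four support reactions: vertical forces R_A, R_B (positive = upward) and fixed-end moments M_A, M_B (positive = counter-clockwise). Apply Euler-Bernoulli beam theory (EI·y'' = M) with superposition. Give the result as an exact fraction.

Load 1 — uniform load w=5 kN/m over full span:
  R_A = wL/2 = 5·10/2 = 25 kN
  M_A = wL²/12 = 5·10²/12 = 125/3 kN·m
  R_B = wL/2 = 5·10/2 = 25 kN
  M_B = -wL²/12 = -5·10²/12 = -125/3 kN·m
Load 2 — applied couple M₀=15 kN·m at a=5/2 m (b=L-a=15/2):
  R_A = 6M₀ab/L³ = 6·15·(5/2)·(15/2)/10³ = 27/16 kN
  M_A = M₀b(2a-b)/L² = 15·(15/2)·(2·(5/2)-(15/2))/10² = -45/16 kN·m
  R_B = -6M₀ab/L³ = -6·15·(5/2)·(15/2)/10³ = -27/16 kN
  M_B = M₀a(2b-a)/L² = 15·(5/2)·(2·(15/2)-(5/2))/10² = 75/16 kN·m
Superposition: R_A = 427/16 kN, M_A = 1865/48 kN·m, R_B = 373/16 kN, M_B = -1775/48 kN·m

R_A = 427/16 kN, M_A = 1865/48 kN·m, R_B = 373/16 kN, M_B = -1775/48 kN·m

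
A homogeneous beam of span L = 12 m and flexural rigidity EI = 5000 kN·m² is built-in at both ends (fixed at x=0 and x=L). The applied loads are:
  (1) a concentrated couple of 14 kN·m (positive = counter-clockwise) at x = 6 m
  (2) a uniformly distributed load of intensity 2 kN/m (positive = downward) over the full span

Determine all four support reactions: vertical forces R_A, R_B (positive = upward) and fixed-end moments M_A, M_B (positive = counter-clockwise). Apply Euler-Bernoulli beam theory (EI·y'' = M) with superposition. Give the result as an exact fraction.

Load 1 — applied couple M₀=14 kN·m at a=6 m (b=L-a=6):
  R_A = 6M₀ab/L³ = 6·14·6·6/12³ = 7/4 kN
  M_A = M₀b(2a-b)/L² = 14·6·(2·6-6)/12² = 7/2 kN·m
  R_B = -6M₀ab/L³ = -6·14·6·6/12³ = -7/4 kN
  M_B = M₀a(2b-a)/L² = 14·6·(2·6-6)/12² = 7/2 kN·m
Load 2 — uniform load w=2 kN/m over full span:
  R_A = wL/2 = 2·12/2 = 12 kN
  M_A = wL²/12 = 2·12²/12 = 24 kN·m
  R_B = wL/2 = 2·12/2 = 12 kN
  M_B = -wL²/12 = -2·12²/12 = -24 kN·m
Superposition: R_A = 55/4 kN, M_A = 55/2 kN·m, R_B = 41/4 kN, M_B = -41/2 kN·m

R_A = 55/4 kN, M_A = 55/2 kN·m, R_B = 41/4 kN, M_B = -41/2 kN·m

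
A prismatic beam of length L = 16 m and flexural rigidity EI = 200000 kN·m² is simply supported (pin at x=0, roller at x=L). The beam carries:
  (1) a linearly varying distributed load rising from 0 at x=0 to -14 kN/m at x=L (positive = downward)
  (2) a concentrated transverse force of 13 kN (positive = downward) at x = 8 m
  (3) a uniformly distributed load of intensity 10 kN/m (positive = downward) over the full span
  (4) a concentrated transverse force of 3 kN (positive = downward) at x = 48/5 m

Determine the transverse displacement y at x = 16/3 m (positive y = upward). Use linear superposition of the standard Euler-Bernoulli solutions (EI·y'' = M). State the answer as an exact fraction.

y(16/3) = -5020892/284765625 m

Load 1 — triangular load w₀=-14 kN/m (0→w₀ over full span):
  y_1 = -w₀x(7L⁴-10L²x²+3x⁴)/(360LEI) = -(-14)·(16/3)·(7·16⁴-10·16²·(16/3)²+3·(16/3)⁴)/(360·16·200000) = 57344/2278125 m
Load 2 — point force P=13 kN at a=8 m (b=L-a=8):
  y_2 = -Pbx(L²-b²-x²)/(6LEI)  [x≤a] = -13·8·(16/3)·(16²-8²-(16/3)²)/(6·16·200000) = -1196/253125 m
Load 3 — uniform load w=10 kN/m over full span:
  y_3 = -wx(L³-2Lx²+x³)/(24EI) = -10·(16/3)·(16³-2·16·(16/3)²+(16/3)³)/(24·200000) = -5632/151875 m
Load 4 — point force P=3 kN at a=48/5 m (b=L-a=32/5):
  y_4 = -Pbx(L²-b²-x²)/(6LEI)  [x≤a] = -3·(32/5)·(16/3)·(16²-(32/5)²-(16/3)²)/(6·16·200000) = -10496/10546875 m
Superposition: y = Σ y_i = -5020892/284765625 m ≈ -0.017632 m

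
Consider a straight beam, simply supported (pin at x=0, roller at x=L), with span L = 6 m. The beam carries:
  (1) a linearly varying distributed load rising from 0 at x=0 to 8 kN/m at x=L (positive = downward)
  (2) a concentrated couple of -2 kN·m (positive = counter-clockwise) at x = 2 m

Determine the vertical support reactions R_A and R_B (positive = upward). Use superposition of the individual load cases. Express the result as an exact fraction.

R_A = 23/3 kN, R_B = 49/3 kN

Load 1 — triangular load w₀=8 kN/m (0→w₀ over full span):
  R_A = w₀L/6 = 8·6/6 = 8 kN
  R_B = w₀L/3 = 8·6/3 = 16 kN
Load 2 — applied couple M₀=-2 kN·m at a=2 m (b=L-a=4):
  R_A = M₀/L = (-2)/6 = -1/3 kN
  R_B = -M₀/L = -(-2)/6 = 1/3 kN
Superposition: R_A = 23/3 kN, R_B = 49/3 kN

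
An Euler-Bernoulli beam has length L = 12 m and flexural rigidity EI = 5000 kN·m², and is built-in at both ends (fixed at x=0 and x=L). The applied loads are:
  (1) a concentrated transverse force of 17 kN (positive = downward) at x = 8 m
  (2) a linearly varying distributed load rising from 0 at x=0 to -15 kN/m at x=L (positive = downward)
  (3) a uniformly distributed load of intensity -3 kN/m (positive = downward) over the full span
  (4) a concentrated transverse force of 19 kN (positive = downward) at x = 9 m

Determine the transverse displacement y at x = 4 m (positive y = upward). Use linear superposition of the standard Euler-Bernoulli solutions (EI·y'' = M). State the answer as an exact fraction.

y(4) = 48431/810000 m

Load 1 — point force P=17 kN at a=8 m (b=L-a=4):
  y_1 = -Pb²x²(3aL-(3a+b)x)/(6L³EI)  [x≤a] = -17·4²·4²·(3·8·12-(3·8+4)·4)/(6·12³·5000) = -748/50625 m
Load 2 — triangular load w₀=-15 kN/m (0→w₀ over full span):
  y_2 = -w₀x²(L-x)²(x+2L)/(120LEI) = -(-15)·4²·(12-4)²·(4+2·12)/(120·12·5000) = 112/1875 m
Load 3 — uniform load w=-3 kN/m over full span:
  y_3 = -wx²(L-x)²/(24EI) = -(-3)·4²·(12-4)²/(24·5000) = 16/625 m
Load 4 — point force P=19 kN at a=9 m (b=L-a=3):
  y_4 = -Pb²x²(3aL-(3a+b)x)/(6L³EI)  [x≤a] = -19·3²·4²·(3·9·12-(3·9+3)·4)/(6·12³·5000) = -323/30000 m
Superposition: y = Σ y_i = 48431/810000 m ≈ 0.059791 m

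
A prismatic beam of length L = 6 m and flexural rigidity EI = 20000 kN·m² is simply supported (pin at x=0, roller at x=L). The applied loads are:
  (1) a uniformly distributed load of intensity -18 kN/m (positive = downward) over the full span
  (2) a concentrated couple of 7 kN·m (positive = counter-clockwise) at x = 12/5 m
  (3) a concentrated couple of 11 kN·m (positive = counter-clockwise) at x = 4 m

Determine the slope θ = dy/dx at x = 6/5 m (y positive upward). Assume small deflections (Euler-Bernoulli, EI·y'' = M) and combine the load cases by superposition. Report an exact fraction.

θ(6/5) = 2899/468750 rad

Load 1 — uniform load w=-18 kN/m over full span:
  θ_1 = -w(L³-6Lx²+4x³)/(24EI) = -(-18)·(6³-6·6·(6/5)²+4·(6/5)³)/(24·20000) = 8019/1250000 rad
Load 2 — applied couple M₀=7 kN·m at a=12/5 m (b=L-a=18/5):
  θ_2 = (M₀x²/(2L)+C₁)/EI  [x≤a] with C₁=M₀(3b²-L²)/(6L)=14/25 = (7·(6/5)²/(2·6)+(14/25))/20000 = 7/100000 rad
Load 3 — applied couple M₀=11 kN·m at a=4 m (b=L-a=2):
  θ_3 = (M₀x²/(2L)+C₁)/EI  [x≤a] with C₁=M₀(3b²-L²)/(6L)=-22/3 = (11·(6/5)²/(2·6)+(-22/3))/20000 = -451/1500000 rad
Superposition: θ = Σ θ_i = 2899/468750 rad ≈ 0.006185 rad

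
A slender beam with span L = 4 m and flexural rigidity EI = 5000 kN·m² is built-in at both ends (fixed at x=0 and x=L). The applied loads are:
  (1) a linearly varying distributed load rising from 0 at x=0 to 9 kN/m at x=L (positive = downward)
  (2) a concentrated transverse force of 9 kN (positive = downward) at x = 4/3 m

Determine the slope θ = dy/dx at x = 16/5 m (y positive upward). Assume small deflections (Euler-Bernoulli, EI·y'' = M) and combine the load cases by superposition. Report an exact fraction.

Load 1 — triangular load w₀=9 kN/m (0→w₀ over full span):
  θ_1 = -w₀(2x(L-x)(L-2x)(x+2L)+x²(L-x)²)/(120LEI) = -9·(2·(16/5)·(4-(16/5))·(4-2·(16/5))·((16/5)+2·4)+(16/5)²·(4-(16/5))²)/(120·4·5000) = 192/390625 rad
Load 2 — point force P=9 kN at a=4/3 m (b=L-a=8/3):
  θ_2 = Pa²(L-x)(2bL-(3b+a)(L-x))/(2L³EI)  [x>a] = 9·(4/3)²·(4-(16/5))·(2·(8/3)·4-(3·(8/3)+(4/3))·(4-(16/5)))/(2·4³·5000) = 13/46875 rad
Superposition: θ = Σ θ_i = 901/1171875 rad ≈ 0.000769 rad

θ(16/5) = 901/1171875 rad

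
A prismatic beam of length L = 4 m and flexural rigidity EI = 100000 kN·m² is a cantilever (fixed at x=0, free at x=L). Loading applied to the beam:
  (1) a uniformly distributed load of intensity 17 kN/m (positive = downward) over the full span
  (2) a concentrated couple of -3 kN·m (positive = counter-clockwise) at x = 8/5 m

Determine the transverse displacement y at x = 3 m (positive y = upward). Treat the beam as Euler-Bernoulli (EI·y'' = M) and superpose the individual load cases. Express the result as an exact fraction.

y(3) = -74787/20000000 m

Load 1 — uniform load w=17 kN/m over full span:
  y_1 = -wx²(x²-4Lx+6L²)/(24EI) = -17·3²·(3²-4·4·3+6·4²)/(24·100000) = -2907/800000 m
Load 2 — applied couple M₀=-3 kN·m at a=8/5 m (b=L-a=12/5):
  y_2 = M₀a(2x-a)/(2EI)  [x>a] = (-3)·(8/5)·(2·3-(8/5))/(2·100000) = -33/312500 m
Superposition: y = Σ y_i = -74787/20000000 m ≈ -0.003739 m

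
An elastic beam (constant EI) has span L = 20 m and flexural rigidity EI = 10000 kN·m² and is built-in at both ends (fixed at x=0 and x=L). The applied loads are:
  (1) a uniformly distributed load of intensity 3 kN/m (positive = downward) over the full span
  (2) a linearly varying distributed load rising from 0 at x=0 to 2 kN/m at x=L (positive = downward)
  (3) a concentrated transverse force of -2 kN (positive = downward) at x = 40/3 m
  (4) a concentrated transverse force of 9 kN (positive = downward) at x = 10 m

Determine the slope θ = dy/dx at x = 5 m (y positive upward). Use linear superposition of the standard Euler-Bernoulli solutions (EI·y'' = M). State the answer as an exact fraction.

Load 1 — uniform load w=3 kN/m over full span:
  θ_1 = -wx(L-x)(L-2x)/(12EI) = -3·5·(20-5)·(20-2·5)/(12·10000) = -3/160 rad
Load 2 — triangular load w₀=2 kN/m (0→w₀ over full span):
  θ_2 = -w₀(2x(L-x)(L-2x)(x+2L)+x²(L-x)²)/(120LEI) = -2·(2·5·(20-5)·(20-2·5)·(5+2·20)+5²·(20-5)²)/(120·20·10000) = -39/6400 rad
Load 3 — point force P=-2 kN at a=40/3 m (b=L-a=20/3):
  θ_3 = -Pb²x(2aL-(3a+b)x)/(2L³EI)  [x≤a] = -(-2)·(20/3)²·5·(2·(40/3)·20-(3·(40/3)+(20/3))·5)/(2·20³·10000) = 1/1200 rad
Load 4 — point force P=9 kN at a=10 m (b=L-a=10):
  θ_4 = -Pb²x(2aL-(3a+b)x)/(2L³EI)  [x≤a] = -9·10²·5·(2·10·20-(3·10+10)·5)/(2·20³·10000) = -9/1600 rad
Superposition: θ = Σ θ_i = -569/19200 rad ≈ -0.029635 rad

θ(5) = -569/19200 rad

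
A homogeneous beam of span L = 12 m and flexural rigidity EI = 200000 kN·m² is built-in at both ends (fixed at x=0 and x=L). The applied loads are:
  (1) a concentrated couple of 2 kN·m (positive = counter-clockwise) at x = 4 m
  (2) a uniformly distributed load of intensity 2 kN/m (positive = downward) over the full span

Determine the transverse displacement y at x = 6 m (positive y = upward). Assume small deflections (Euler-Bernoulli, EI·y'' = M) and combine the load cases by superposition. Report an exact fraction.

Load 1 — applied couple M₀=2 kN·m at a=4 m (b=L-a=8):
  y_1 = (R_Ax³/6 - M_Ax²/2 - M₀(x-a)²/2)/EI  [x>a] with R_A=2/9, M_A=0 = ((2/9)·6³/6 - 0·6²/2 - 2·(6-4)²/2)/200000 = 1/50000 m
Load 2 — uniform load w=2 kN/m over full span:
  y_2 = -wx²(L-x)²/(24EI) = -2·6²·(12-6)²/(24·200000) = -27/50000 m
Superposition: y = Σ y_i = -13/25000 m ≈ -0.000520 m

y(6) = -13/25000 m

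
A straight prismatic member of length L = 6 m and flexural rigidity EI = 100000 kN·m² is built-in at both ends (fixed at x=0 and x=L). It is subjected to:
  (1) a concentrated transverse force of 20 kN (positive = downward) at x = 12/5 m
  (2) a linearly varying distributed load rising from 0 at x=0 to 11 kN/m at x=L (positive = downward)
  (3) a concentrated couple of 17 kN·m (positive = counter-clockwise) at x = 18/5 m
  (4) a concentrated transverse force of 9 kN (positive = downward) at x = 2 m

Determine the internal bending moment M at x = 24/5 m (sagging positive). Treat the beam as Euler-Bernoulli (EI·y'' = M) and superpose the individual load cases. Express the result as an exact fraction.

M(24/5) = -33/5 kN·m

Load 1 — point force P=20 kN at a=12/5 m (b=L-a=18/5):
  M_1 = Pa²(a+3b)(L-x)/L³ - Pa²b/L²  [x>a] = 20·(12/5)²·((12/5)+3·(18/5))·(6-(24/5))/6³ - 20·(12/5)²·(18/5)/6² = -384/125 kN·m
Load 2 — triangular load w₀=11 kN/m (0→w₀ over full span):
  M_2 = 3w₀Lx/20 - w₀L²/30 - w₀x³/(6L) = 3·11·6·(24/5)/20 - 11·6²/30 - 11·(24/5)³/(6·6) = 66/125 kN·m
Load 3 — applied couple M₀=17 kN·m at a=18/5 m (b=L-a=12/5):
  M_3 = R_Ax - M_A - M₀  [x>a] with R_A=102/25, M_A=136/25 = (102/25)·(24/5) - (136/25) - 17 = -357/125 kN·m
Load 4 — point force P=9 kN at a=2 m (b=L-a=4):
  M_4 = Pa²(a+3b)(L-x)/L³ - Pa²b/L²  [x>a] = 9·2²·(2+3·4)·(6-(24/5))/6³ - 9·2²·4/6² = -6/5 kN·m
Superposition: M = Σ M_i = -33/5 kN·m ≈ -6.600000 kN·m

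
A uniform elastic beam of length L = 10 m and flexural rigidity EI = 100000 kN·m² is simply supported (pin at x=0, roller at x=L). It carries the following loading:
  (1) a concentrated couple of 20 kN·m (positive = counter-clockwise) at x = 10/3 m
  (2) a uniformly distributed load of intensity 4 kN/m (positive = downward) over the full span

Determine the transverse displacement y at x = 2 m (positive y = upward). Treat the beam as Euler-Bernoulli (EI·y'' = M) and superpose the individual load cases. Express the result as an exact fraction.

y(2) = -16/5625 m

Load 1 — applied couple M₀=20 kN·m at a=10/3 m (b=L-a=20/3):
  y_1 = (M₀x³/(6L)+C₁x)/EI  [x≤a] with C₁=M₀(3b²-L²)/(6L)=100/9 = (20·2³/(6·10)+(100/9)·2)/100000 = 7/28125 m
Load 2 — uniform load w=4 kN/m over full span:
  y_2 = -wx(L³-2Lx²+x³)/(24EI) = -4·2·(10³-2·10·2²+2³)/(24·100000) = -29/9375 m
Superposition: y = Σ y_i = -16/5625 m ≈ -0.002844 m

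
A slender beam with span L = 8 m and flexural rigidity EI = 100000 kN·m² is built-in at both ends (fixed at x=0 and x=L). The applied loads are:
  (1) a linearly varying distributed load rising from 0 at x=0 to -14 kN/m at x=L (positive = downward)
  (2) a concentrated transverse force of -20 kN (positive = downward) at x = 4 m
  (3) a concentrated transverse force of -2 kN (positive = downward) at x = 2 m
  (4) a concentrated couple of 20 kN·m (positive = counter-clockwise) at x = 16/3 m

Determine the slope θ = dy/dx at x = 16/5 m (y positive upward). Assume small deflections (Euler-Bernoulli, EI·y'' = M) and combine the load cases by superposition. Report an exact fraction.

Load 1 — triangular load w₀=-14 kN/m (0→w₀ over full span):
  θ_1 = -w₀(2x(L-x)(L-2x)(x+2L)+x²(L-x)²)/(120LEI) = -(-14)·(2·(16/5)·(8-(16/5))·(8-2·(16/5))·((16/5)+2·8)+(16/5)²·(8-(16/5))²)/(120·8·100000) = 336/1953125 rad
Load 2 — point force P=-20 kN at a=4 m (b=L-a=4):
  θ_2 = -Pb²x(2aL-(3a+b)x)/(2L³EI)  [x≤a] = -(-20)·4²·(16/5)·(2·4·8-(3·4+4)·(16/5))/(2·8³·100000) = 2/15625 rad
Load 3 — point force P=-2 kN at a=2 m (b=L-a=6):
  θ_3 = Pa²(L-x)(2bL-(3b+a)(L-x))/(2L³EI)  [x>a] = (-2)·2²·(8-(16/5))·(2·6·8-(3·6+2)·(8-(16/5)))/(2·8³·100000) = 0 rad
Load 4 — applied couple M₀=20 kN·m at a=16/3 m (b=L-a=8/3):
  θ_4 = (R_Ax²/2 - M_Ax)/EI  [x≤a] with R_A=10/3, M_A=20/3 = ((10/3)·(16/5)²/2 - (20/3)·(16/5))/100000 = -2/46875 rad
Superposition: θ = Σ θ_i = 1508/5859375 rad ≈ 0.000257 rad

θ(16/5) = 1508/5859375 rad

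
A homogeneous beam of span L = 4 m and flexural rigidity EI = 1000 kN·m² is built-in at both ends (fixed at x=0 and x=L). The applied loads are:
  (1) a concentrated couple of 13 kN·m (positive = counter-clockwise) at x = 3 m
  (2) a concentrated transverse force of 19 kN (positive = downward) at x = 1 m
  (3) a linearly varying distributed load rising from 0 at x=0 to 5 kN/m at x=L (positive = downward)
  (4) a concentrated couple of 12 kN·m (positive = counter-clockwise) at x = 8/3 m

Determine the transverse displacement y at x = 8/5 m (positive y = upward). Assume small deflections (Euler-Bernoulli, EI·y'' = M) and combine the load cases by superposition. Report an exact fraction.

Load 1 — applied couple M₀=13 kN·m at a=3 m (b=L-a=1):
  y_1 = (R_Ax³/6 - M_Ax²/2)/EI  [x≤a] with R_A=117/32, M_A=65/16 = ((117/32)·(8/5)³/6 - (65/16)·(8/5)²/2)/1000 = -169/62500 m
Load 2 — point force P=19 kN at a=1 m (b=L-a=3):
  y_2 = -Pa²(L-x)²(3bL-(3b+a)(L-x))/(6L³EI)  [x>a] = -19·1²·(4-(8/5))²·(3·3·4-(3·3+1)·(4-(8/5)))/(6·4³·1000) = -171/50000 m
Load 3 — triangular load w₀=5 kN/m (0→w₀ over full span):
  y_3 = -w₀x²(L-x)²(x+2L)/(120LEI) = -5·(8/5)²·(4-(8/5))²·((8/5)+2·4)/(120·4·1000) = -576/390625 m
Load 4 — applied couple M₀=12 kN·m at a=8/3 m (b=L-a=4/3):
  y_4 = (R_Ax³/6 - M_Ax²/2)/EI  [x≤a] with R_A=4, M_A=4 = (4·(8/5)³/6 - 4·(8/5)²/2)/1000 = -112/46875 m
Superposition: y = Σ y_i = -187273/18750000 m ≈ -0.009988 m

y(8/5) = -187273/18750000 m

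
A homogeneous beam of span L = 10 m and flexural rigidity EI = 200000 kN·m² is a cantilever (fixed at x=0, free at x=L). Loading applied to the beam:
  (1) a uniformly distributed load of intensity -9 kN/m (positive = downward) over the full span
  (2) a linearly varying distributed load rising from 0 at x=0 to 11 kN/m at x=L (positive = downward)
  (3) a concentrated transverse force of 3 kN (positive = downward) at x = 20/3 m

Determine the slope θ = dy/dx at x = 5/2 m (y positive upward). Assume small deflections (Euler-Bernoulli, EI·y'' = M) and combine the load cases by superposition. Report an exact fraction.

θ(5/2) = 819/2048000 rad

Load 1 — uniform load w=-9 kN/m over full span:
  θ_1 = -wx(x²-3Lx+3L²)/(6EI) = -(-9)·(5/2)·((5/2)²-3·10·(5/2)+3·10²)/(6·200000) = 111/25600 rad
Load 2 — triangular load w₀=11 kN/m (0→w₀ over full span):
  θ_2 = (w₀Lx²/4-w₀L²x/3-w₀x⁴/(24L))/EI = (11·10·(5/2)²/4-11·10²·(5/2)/3-11·(5/2)⁴/(24·10))/200000 = -1529/409600 rad
Load 3 — point force P=3 kN at a=20/3 m (b=L-a=10/3):
  θ_3 = -Px(2a-x)/(2EI)  [x≤a] = -3·(5/2)·(2·(20/3)-(5/2))/(2·200000) = -13/64000 rad
Superposition: θ = Σ θ_i = 819/2048000 rad ≈ 0.000400 rad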